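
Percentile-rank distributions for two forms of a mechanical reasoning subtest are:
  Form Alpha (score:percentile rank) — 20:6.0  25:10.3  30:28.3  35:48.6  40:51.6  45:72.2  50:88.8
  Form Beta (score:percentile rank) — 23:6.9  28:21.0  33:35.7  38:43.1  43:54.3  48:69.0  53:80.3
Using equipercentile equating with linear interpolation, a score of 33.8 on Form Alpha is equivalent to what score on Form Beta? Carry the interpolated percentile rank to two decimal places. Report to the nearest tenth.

38.3

PR of 33.8 on Form Alpha: 28.3 + (33.8 − 30)/(35 − 30) × (48.6 − 28.3) = 43.73
On Form Beta, PR 43.73 falls between score 38 (PR 43.1) and 43 (PR 54.3).
Interpolate: 38 + (43.73 − 43.1)/(54.3 − 43.1) × (43 − 38) = 38.3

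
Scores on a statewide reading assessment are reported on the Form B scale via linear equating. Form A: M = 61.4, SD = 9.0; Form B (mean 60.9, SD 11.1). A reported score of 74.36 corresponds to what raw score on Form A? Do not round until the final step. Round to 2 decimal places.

72.31

Invert y = (SD_Y/SD_X)(x − M_X) + M_Y:
x = (SD_X/SD_Y)(y − M_Y) + M_X = (9.0/11.1)(74.36 − 60.9) + 61.4
x = 0.810811 × 13.460 + 61.4 = 72.31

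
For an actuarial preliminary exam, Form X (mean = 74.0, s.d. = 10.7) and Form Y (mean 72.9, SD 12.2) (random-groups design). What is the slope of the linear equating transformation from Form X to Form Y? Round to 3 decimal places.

A = SD_Y / SD_X = 12.2 / 10.7 = 1.140

1.140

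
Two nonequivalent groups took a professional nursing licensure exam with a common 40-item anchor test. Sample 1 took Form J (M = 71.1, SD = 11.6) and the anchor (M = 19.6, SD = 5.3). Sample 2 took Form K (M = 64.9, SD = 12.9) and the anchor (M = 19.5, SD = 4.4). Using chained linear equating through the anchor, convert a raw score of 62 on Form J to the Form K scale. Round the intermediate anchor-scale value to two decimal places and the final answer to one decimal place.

53.0

Form J → anchor (Sample 1): v = (5.3/11.6)(62 − 71.1) + 19.6 = 15.44
anchor → Form K (Sample 2): y = (12.9/4.4)(15.44 − 19.5) + 64.9 = 53.0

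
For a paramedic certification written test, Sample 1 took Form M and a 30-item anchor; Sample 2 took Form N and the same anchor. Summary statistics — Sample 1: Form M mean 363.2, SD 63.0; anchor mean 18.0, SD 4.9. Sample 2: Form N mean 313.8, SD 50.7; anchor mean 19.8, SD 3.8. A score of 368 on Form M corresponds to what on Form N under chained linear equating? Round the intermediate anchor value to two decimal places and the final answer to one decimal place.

294.7

Form M → anchor (Sample 1): v = (4.9/63.0)(368 − 363.2) + 18.0 = 18.37
anchor → Form N (Sample 2): y = (50.7/3.8)(18.37 − 19.8) + 313.8 = 294.7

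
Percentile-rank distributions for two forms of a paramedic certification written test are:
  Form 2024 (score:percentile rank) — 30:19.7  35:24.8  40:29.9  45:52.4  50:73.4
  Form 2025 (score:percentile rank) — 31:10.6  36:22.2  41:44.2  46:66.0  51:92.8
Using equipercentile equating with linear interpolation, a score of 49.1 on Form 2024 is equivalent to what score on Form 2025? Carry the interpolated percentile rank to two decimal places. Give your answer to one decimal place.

PR of 49.1 on Form 2024: 52.4 + (49.1 − 45)/(50 − 45) × (73.4 − 52.4) = 69.62
On Form 2025, PR 69.62 falls between score 46 (PR 66.0) and 51 (PR 92.8).
Interpolate: 46 + (69.62 − 66.0)/(92.8 − 66.0) × (51 − 46) = 46.7

46.7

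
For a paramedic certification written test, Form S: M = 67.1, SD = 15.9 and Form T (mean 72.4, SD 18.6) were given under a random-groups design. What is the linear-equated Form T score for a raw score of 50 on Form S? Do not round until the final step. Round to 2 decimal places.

52.40

Linear equating: y = (SD_Y/SD_X)(x − M_X) + M_Y
y = (18.6/15.9)(50 − 67.1) + 72.4
y = 1.169811 × -17.1 + 72.4 = -20.0038 + 72.4 = 52.40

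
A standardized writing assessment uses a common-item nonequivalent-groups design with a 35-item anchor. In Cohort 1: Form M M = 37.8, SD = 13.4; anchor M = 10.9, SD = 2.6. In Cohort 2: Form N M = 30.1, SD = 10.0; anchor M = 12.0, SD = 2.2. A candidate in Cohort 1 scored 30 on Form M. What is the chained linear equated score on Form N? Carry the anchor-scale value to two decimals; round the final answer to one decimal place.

Form M → anchor (Cohort 1): v = (2.6/13.4)(30 − 37.8) + 10.9 = 9.39
anchor → Form N (Cohort 2): y = (10.0/2.2)(9.39 − 12.0) + 30.1 = 18.2

18.2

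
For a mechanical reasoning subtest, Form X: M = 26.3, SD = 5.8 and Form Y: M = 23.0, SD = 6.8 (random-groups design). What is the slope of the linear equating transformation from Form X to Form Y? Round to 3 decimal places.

A = SD_Y / SD_X = 6.8 / 5.8 = 1.172

1.172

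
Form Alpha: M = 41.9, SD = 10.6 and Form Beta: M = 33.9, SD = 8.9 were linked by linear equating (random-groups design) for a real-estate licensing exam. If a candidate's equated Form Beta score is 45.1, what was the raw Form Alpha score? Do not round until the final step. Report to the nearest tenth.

Invert y = (SD_Y/SD_X)(x − M_X) + M_Y:
x = (SD_X/SD_Y)(y − M_Y) + M_X = (10.6/8.9)(45.1 − 33.9) + 41.9
x = 1.191011 × 11.200 + 41.9 = 55.2

55.2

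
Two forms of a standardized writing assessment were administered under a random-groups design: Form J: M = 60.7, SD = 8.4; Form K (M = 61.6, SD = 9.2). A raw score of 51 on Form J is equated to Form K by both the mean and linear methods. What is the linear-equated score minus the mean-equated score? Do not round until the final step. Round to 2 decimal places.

-0.92

Mean-equated: 51 + (61.6 − 60.7) = 51.90
Linear-equated: (9.2/8.4)(51 − 60.7) + 61.6 = 50.976
Difference = 50.976 − 51.90 = -0.92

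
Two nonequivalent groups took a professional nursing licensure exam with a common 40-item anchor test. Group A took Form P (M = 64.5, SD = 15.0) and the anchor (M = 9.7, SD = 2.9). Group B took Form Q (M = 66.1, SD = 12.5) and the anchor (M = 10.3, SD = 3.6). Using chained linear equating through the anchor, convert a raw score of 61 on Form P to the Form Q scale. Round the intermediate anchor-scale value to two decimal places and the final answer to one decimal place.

61.7

Form P → anchor (Group A): v = (2.9/15.0)(61 − 64.5) + 9.7 = 9.02
anchor → Form Q (Group B): y = (12.5/3.6)(9.02 − 10.3) + 66.1 = 61.7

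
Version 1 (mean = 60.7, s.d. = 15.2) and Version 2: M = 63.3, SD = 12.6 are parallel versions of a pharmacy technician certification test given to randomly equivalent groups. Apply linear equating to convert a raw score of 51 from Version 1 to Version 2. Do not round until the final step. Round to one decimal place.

55.3

Linear equating: y = (SD_Y/SD_X)(x − M_X) + M_Y
y = (12.6/15.2)(51 − 60.7) + 63.3
y = 0.828947 × -9.7 + 63.3 = -8.0408 + 63.3 = 55.3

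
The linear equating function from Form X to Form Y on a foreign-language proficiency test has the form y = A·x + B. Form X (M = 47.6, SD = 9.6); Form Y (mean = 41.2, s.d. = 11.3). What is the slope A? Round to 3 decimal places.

1.177

A = SD_Y / SD_X = 11.3 / 9.6 = 1.177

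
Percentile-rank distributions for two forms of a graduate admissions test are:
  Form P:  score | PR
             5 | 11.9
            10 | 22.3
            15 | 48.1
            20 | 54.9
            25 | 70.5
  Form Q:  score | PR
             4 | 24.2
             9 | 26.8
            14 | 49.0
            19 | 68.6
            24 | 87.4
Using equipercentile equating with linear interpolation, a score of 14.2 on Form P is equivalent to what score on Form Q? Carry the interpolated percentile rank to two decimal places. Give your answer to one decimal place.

PR of 14.2 on Form P: 22.3 + (14.2 − 10)/(15 − 10) × (48.1 − 22.3) = 43.97
On Form Q, PR 43.97 falls between score 9 (PR 26.8) and 14 (PR 49.0).
Interpolate: 9 + (43.97 − 26.8)/(49.0 − 26.8) × (14 − 9) = 12.9

12.9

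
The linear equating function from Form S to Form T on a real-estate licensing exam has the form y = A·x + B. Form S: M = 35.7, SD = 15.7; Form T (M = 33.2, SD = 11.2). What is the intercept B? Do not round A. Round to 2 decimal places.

7.73

A = SD_Y / SD_X = 11.2 / 15.7 = 0.713376
B = M_Y − A·M_X = 33.2 − 0.713376 × 35.7 = 7.73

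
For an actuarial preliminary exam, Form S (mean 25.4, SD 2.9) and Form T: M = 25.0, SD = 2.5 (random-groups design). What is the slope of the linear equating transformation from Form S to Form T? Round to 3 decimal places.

A = SD_Y / SD_X = 2.5 / 2.9 = 0.862

0.862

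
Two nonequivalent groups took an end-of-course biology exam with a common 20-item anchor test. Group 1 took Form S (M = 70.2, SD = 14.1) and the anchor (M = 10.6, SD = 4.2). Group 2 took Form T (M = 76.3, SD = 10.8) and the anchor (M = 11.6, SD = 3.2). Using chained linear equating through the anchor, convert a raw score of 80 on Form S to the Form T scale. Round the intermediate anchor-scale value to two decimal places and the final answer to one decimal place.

Form S → anchor (Group 1): v = (4.2/14.1)(80 − 70.2) + 10.6 = 13.52
anchor → Form T (Group 2): y = (10.8/3.2)(13.52 − 11.6) + 76.3 = 82.8

82.8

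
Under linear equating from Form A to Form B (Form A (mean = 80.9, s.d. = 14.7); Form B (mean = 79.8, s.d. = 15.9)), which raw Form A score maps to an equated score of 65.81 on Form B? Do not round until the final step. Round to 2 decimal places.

67.97

Invert y = (SD_Y/SD_X)(x − M_X) + M_Y:
x = (SD_X/SD_Y)(y − M_Y) + M_X = (14.7/15.9)(65.81 − 79.8) + 80.9
x = 0.924528 × -13.990 + 80.9 = 67.97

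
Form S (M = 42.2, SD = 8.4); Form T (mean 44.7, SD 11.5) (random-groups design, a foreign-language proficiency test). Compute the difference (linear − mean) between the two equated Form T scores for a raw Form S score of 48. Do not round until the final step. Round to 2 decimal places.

Mean-equated: 48 + (44.7 − 42.2) = 50.50
Linear-equated: (11.5/8.4)(48 − 42.2) + 44.7 = 52.640
Difference = 52.640 − 50.50 = 2.14

2.14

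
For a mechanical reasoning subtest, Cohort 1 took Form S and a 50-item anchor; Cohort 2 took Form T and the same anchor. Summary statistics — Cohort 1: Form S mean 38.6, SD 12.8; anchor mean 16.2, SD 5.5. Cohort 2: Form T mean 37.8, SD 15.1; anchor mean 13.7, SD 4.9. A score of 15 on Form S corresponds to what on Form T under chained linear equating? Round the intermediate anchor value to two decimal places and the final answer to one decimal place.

Form S → anchor (Cohort 1): v = (5.5/12.8)(15 − 38.6) + 16.2 = 6.06
anchor → Form T (Cohort 2): y = (15.1/4.9)(6.06 − 13.7) + 37.8 = 14.3

14.3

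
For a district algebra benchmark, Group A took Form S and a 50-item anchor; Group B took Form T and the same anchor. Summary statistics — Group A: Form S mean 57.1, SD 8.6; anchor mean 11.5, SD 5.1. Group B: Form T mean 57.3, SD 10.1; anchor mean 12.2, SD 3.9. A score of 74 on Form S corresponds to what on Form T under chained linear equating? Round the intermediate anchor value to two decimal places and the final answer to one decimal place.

81.4

Form S → anchor (Group A): v = (5.1/8.6)(74 − 57.1) + 11.5 = 21.52
anchor → Form T (Group B): y = (10.1/3.9)(21.52 − 12.2) + 57.3 = 81.4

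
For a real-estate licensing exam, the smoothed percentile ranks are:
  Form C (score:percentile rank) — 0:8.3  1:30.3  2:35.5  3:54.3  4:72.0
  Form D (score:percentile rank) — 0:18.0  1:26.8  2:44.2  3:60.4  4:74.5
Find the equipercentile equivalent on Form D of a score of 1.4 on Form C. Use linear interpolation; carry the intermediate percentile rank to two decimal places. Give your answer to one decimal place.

PR of 1.4 on Form C: 30.3 + (1.4 − 1)/(2 − 1) × (35.5 − 30.3) = 32.38
On Form D, PR 32.38 falls between score 1 (PR 26.8) and 2 (PR 44.2).
Interpolate: 1 + (32.38 − 26.8)/(44.2 − 26.8) × (2 − 1) = 1.3

1.3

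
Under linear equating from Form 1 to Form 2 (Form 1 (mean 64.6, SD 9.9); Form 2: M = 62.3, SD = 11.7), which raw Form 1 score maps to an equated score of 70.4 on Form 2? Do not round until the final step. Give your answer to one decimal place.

71.5

Invert y = (SD_Y/SD_X)(x − M_X) + M_Y:
x = (SD_X/SD_Y)(y − M_Y) + M_X = (9.9/11.7)(70.4 − 62.3) + 64.6
x = 0.846154 × 8.100 + 64.6 = 71.5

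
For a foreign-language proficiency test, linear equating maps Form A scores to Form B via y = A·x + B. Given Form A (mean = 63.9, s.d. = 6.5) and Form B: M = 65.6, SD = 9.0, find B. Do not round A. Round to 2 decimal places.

-22.88

A = SD_Y / SD_X = 9.0 / 6.5 = 1.384615
B = M_Y − A·M_X = 65.6 − 1.384615 × 63.9 = -22.88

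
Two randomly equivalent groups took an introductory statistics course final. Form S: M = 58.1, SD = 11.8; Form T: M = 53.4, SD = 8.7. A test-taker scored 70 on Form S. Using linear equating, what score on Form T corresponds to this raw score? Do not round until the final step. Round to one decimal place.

62.2

Linear equating: y = (SD_Y/SD_X)(x − M_X) + M_Y
y = (8.7/11.8)(70 − 58.1) + 53.4
y = 0.737288 × 11.9 + 53.4 = 8.7737 + 53.4 = 62.2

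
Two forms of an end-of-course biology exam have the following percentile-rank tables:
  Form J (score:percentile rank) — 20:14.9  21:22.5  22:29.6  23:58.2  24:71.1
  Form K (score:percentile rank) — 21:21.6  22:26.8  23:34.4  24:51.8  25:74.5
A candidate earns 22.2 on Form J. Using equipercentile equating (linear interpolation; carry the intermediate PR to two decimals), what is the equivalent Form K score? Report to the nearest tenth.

23.1

PR of 22.2 on Form J: 29.6 + (22.2 − 22)/(23 − 22) × (58.2 − 29.6) = 35.32
On Form K, PR 35.32 falls between score 23 (PR 34.4) and 24 (PR 51.8).
Interpolate: 23 + (35.32 − 34.4)/(51.8 − 34.4) × (24 − 23) = 23.1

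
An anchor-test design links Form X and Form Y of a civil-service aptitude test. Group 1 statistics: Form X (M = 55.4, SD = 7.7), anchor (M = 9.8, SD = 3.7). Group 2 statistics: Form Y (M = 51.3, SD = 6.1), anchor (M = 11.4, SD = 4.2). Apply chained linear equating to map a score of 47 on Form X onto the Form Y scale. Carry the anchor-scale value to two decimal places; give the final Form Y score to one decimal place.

Form X → anchor (Group 1): v = (3.7/7.7)(47 − 55.4) + 9.8 = 5.76
anchor → Form Y (Group 2): y = (6.1/4.2)(5.76 − 11.4) + 51.3 = 43.1

43.1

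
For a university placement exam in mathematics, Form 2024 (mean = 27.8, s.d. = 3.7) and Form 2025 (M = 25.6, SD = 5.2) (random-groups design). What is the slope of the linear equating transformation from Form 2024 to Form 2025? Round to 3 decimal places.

1.405

A = SD_Y / SD_X = 5.2 / 3.7 = 1.405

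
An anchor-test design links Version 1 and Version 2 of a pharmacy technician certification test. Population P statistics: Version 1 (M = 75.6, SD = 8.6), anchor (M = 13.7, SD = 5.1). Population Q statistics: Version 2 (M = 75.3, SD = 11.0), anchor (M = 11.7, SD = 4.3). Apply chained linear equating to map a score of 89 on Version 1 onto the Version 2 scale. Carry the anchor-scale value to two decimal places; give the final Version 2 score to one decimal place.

Version 1 → anchor (Population P): v = (5.1/8.6)(89 − 75.6) + 13.7 = 21.65
anchor → Version 2 (Population Q): y = (11.0/4.3)(21.65 − 11.7) + 75.3 = 100.8

100.8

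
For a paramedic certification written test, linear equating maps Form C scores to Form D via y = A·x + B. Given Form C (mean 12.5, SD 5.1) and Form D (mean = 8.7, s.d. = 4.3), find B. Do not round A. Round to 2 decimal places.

A = SD_Y / SD_X = 4.3 / 5.1 = 0.843137
B = M_Y − A·M_X = 8.7 − 0.843137 × 12.5 = -1.84

-1.84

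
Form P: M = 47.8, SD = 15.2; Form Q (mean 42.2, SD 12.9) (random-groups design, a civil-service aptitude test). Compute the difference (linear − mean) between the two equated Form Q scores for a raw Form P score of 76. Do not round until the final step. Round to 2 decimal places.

Mean-equated: 76 + (42.2 − 47.8) = 70.40
Linear-equated: (12.9/15.2)(76 − 47.8) + 42.2 = 66.133
Difference = 66.133 − 70.40 = -4.27

-4.27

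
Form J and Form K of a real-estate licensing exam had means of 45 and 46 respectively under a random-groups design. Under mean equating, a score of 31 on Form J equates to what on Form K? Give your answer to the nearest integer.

Mean equating: y = x + (M_Y − M_X) = 31 + (46 − 45) = 32

32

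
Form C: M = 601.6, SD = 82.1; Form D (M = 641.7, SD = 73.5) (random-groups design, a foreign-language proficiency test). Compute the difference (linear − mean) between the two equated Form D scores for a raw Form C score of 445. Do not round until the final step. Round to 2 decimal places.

Mean-equated: 445 + (641.7 − 601.6) = 485.10
Linear-equated: (73.5/82.1)(445 − 601.6) + 641.7 = 501.504
Difference = 501.504 − 485.10 = 16.40

16.40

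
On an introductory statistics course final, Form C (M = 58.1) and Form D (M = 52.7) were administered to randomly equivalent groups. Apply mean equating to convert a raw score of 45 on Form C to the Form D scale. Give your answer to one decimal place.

39.6

Mean equating: y = x + (M_Y − M_X) = 45 + (52.7 − 58.1) = 39.6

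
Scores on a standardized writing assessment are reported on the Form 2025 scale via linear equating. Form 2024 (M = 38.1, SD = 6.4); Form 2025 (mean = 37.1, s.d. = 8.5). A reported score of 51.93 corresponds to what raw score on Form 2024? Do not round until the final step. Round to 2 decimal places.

Invert y = (SD_Y/SD_X)(x − M_X) + M_Y:
x = (SD_X/SD_Y)(y − M_Y) + M_X = (6.4/8.5)(51.93 − 37.1) + 38.1
x = 0.752941 × 14.830 + 38.1 = 49.27

49.27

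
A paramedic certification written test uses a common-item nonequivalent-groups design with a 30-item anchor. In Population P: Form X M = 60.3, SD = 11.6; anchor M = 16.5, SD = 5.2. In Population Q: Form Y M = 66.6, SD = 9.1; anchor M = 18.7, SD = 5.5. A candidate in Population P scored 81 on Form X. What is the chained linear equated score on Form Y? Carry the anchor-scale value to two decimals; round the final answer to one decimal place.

78.3

Form X → anchor (Population P): v = (5.2/11.6)(81 − 60.3) + 16.5 = 25.78
anchor → Form Y (Population Q): y = (9.1/5.5)(25.78 − 18.7) + 66.6 = 78.3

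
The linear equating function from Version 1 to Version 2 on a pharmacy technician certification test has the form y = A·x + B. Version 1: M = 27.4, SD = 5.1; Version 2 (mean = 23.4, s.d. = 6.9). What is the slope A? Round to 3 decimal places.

1.353

A = SD_Y / SD_X = 6.9 / 5.1 = 1.353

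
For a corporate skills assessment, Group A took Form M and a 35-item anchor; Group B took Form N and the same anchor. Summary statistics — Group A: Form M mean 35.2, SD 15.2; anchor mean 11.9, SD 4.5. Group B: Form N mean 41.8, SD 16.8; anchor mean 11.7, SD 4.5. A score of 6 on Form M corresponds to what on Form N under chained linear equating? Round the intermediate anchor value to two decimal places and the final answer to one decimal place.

Form M → anchor (Group A): v = (4.5/15.2)(6 − 35.2) + 11.9 = 3.26
anchor → Form N (Group B): y = (16.8/4.5)(3.26 − 11.7) + 41.8 = 10.3

10.3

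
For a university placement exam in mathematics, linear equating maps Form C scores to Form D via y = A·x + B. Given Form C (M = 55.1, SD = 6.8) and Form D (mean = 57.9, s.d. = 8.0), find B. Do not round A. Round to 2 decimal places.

A = SD_Y / SD_X = 8.0 / 6.8 = 1.176471
B = M_Y − A·M_X = 57.9 − 1.176471 × 55.1 = -6.92

-6.92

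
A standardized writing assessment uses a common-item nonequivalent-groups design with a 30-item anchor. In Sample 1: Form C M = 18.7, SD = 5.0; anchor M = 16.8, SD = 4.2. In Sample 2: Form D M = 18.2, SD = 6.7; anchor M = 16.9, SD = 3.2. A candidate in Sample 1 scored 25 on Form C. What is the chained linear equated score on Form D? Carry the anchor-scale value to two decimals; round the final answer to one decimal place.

Form C → anchor (Sample 1): v = (4.2/5.0)(25 − 18.7) + 16.8 = 22.09
anchor → Form D (Sample 2): y = (6.7/3.2)(22.09 − 16.9) + 18.2 = 29.1

29.1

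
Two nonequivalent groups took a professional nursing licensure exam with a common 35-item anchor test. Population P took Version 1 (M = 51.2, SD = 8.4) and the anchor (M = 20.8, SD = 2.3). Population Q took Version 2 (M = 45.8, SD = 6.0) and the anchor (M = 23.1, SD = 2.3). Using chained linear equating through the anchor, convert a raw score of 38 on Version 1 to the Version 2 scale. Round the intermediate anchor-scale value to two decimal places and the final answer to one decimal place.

Version 1 → anchor (Population P): v = (2.3/8.4)(38 − 51.2) + 20.8 = 17.19
anchor → Version 2 (Population Q): y = (6.0/2.3)(17.19 − 23.1) + 45.8 = 30.4

30.4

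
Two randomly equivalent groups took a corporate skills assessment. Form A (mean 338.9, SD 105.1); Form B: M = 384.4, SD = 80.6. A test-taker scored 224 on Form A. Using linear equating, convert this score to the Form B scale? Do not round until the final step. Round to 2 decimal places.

296.28

Linear equating: y = (SD_Y/SD_X)(x − M_X) + M_Y
y = (80.6/105.1)(224 − 338.9) + 384.4
y = 0.766889 × -114.9 + 384.4 = -88.1155 + 384.4 = 296.28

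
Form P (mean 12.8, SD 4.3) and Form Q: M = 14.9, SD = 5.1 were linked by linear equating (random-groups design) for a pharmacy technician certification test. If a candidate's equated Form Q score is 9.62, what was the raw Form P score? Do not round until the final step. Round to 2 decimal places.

Invert y = (SD_Y/SD_X)(x − M_X) + M_Y:
x = (SD_X/SD_Y)(y − M_Y) + M_X = (4.3/5.1)(9.62 − 14.9) + 12.8
x = 0.843137 × -5.280 + 12.8 = 8.35

8.35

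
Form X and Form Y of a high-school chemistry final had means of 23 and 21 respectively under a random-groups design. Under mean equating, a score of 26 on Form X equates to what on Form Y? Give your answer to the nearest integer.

Mean equating: y = x + (M_Y − M_X) = 26 + (21 − 23) = 24

24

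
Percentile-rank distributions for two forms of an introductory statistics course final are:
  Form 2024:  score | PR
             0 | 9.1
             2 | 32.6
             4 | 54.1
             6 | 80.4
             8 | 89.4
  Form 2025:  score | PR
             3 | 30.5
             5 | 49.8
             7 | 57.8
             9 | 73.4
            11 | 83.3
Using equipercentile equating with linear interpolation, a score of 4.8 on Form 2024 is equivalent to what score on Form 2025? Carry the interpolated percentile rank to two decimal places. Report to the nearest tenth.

7.9

PR of 4.8 on Form 2024: 54.1 + (4.8 − 4)/(6 − 4) × (80.4 − 54.1) = 64.62
On Form 2025, PR 64.62 falls between score 7 (PR 57.8) and 9 (PR 73.4).
Interpolate: 7 + (64.62 − 57.8)/(73.4 − 57.8) × (9 − 7) = 7.9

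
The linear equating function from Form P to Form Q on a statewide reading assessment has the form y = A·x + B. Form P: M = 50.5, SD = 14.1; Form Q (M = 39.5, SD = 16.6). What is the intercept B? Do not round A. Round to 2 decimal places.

A = SD_Y / SD_X = 16.6 / 14.1 = 1.177305
B = M_Y − A·M_X = 39.5 − 1.177305 × 50.5 = -19.95

-19.95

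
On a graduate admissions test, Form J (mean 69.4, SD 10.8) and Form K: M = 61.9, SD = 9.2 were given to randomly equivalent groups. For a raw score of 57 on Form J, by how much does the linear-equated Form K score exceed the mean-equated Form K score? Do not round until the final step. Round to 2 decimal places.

1.84

Mean-equated: 57 + (61.9 − 69.4) = 49.50
Linear-equated: (9.2/10.8)(57 − 69.4) + 61.9 = 51.337
Difference = 51.337 − 49.50 = 1.84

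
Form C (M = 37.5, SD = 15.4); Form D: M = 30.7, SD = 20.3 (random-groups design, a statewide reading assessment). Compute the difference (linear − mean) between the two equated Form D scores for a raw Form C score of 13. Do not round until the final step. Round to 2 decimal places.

Mean-equated: 13 + (30.7 − 37.5) = 6.20
Linear-equated: (20.3/15.4)(13 − 37.5) + 30.7 = -1.595
Difference = -1.595 − 6.20 = -7.80

-7.80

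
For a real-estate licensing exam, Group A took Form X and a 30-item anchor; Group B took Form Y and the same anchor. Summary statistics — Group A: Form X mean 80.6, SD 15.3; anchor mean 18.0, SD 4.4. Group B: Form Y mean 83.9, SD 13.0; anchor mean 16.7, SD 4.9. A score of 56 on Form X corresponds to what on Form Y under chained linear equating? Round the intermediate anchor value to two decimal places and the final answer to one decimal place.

68.6

Form X → anchor (Group A): v = (4.4/15.3)(56 − 80.6) + 18.0 = 10.93
anchor → Form Y (Group B): y = (13.0/4.9)(10.93 − 16.7) + 83.9 = 68.6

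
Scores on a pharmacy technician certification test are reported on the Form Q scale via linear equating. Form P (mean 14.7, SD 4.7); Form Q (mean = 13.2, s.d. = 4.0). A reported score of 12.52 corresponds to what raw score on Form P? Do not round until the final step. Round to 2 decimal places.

Invert y = (SD_Y/SD_X)(x − M_X) + M_Y:
x = (SD_X/SD_Y)(y − M_Y) + M_X = (4.7/4.0)(12.52 − 13.2) + 14.7
x = 1.175000 × -0.680 + 14.7 = 13.90

13.90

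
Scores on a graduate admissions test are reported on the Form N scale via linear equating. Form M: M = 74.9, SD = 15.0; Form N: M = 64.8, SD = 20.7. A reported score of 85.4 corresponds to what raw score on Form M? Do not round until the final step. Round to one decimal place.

89.8

Invert y = (SD_Y/SD_X)(x − M_X) + M_Y:
x = (SD_X/SD_Y)(y − M_Y) + M_X = (15.0/20.7)(85.4 − 64.8) + 74.9
x = 0.724638 × 20.600 + 74.9 = 89.8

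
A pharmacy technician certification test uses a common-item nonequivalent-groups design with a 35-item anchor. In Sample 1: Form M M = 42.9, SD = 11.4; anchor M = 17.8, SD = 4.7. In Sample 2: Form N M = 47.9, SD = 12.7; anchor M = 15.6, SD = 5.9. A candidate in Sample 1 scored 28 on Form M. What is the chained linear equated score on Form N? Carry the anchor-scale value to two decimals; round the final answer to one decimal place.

Form M → anchor (Sample 1): v = (4.7/11.4)(28 − 42.9) + 17.8 = 11.66
anchor → Form N (Sample 2): y = (12.7/5.9)(11.66 − 15.6) + 47.9 = 39.4

39.4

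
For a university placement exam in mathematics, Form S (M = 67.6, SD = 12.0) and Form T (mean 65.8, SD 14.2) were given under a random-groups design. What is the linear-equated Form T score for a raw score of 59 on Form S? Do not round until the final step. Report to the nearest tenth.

Linear equating: y = (SD_Y/SD_X)(x − M_X) + M_Y
y = (14.2/12.0)(59 − 67.6) + 65.8
y = 1.183333 × -8.6 + 65.8 = -10.1767 + 65.8 = 55.6

55.6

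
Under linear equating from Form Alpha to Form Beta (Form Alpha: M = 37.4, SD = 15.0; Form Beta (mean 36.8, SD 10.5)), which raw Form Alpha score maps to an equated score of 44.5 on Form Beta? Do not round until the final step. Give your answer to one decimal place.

Invert y = (SD_Y/SD_X)(x − M_X) + M_Y:
x = (SD_X/SD_Y)(y − M_Y) + M_X = (15.0/10.5)(44.5 − 36.8) + 37.4
x = 1.428571 × 7.700 + 37.4 = 48.4

48.4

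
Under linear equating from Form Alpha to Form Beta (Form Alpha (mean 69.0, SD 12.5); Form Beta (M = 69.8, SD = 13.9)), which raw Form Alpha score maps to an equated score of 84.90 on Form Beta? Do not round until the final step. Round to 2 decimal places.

82.58

Invert y = (SD_Y/SD_X)(x − M_X) + M_Y:
x = (SD_X/SD_Y)(y − M_Y) + M_X = (12.5/13.9)(84.90 − 69.8) + 69.0
x = 0.899281 × 15.100 + 69.0 = 82.58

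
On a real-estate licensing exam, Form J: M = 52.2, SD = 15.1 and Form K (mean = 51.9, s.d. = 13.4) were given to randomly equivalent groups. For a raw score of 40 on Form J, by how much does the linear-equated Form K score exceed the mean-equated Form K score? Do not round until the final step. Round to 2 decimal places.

Mean-equated: 40 + (51.9 − 52.2) = 39.70
Linear-equated: (13.4/15.1)(40 − 52.2) + 51.9 = 41.074
Difference = 41.074 − 39.70 = 1.37

1.37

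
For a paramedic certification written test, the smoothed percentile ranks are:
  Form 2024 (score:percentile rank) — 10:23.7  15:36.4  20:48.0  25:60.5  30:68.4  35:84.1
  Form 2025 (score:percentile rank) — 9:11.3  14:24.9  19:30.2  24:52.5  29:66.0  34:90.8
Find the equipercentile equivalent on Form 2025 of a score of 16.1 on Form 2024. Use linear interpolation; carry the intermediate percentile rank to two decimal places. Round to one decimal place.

PR of 16.1 on Form 2024: 36.4 + (16.1 − 15)/(20 − 15) × (48.0 − 36.4) = 38.95
On Form 2025, PR 38.95 falls between score 19 (PR 30.2) and 24 (PR 52.5).
Interpolate: 19 + (38.95 − 30.2)/(52.5 − 30.2) × (24 − 19) = 21.0

21.0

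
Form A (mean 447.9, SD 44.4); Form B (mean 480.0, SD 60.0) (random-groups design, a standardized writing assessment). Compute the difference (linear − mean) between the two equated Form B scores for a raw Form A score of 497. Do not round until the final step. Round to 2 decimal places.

17.25

Mean-equated: 497 + (480.0 − 447.9) = 529.10
Linear-equated: (60.0/44.4)(497 − 447.9) + 480.0 = 546.351
Difference = 546.351 − 529.10 = 17.25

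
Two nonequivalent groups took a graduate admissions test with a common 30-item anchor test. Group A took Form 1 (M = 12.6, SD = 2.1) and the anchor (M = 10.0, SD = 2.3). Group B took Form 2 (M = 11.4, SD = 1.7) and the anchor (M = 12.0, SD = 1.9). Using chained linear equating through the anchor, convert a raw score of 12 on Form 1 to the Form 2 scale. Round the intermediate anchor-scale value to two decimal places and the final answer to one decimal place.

Form 1 → anchor (Group A): v = (2.3/2.1)(12 − 12.6) + 10.0 = 9.34
anchor → Form 2 (Group B): y = (1.7/1.9)(9.34 − 12.0) + 11.4 = 9.0

9.0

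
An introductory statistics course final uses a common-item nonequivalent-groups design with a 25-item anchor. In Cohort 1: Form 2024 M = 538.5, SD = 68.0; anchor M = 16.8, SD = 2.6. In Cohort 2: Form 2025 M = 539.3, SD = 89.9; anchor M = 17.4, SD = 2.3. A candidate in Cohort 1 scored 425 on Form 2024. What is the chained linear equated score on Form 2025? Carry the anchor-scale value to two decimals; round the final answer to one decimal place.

346.2

Form 2024 → anchor (Cohort 1): v = (2.6/68.0)(425 − 538.5) + 16.8 = 12.46
anchor → Form 2025 (Cohort 2): y = (89.9/2.3)(12.46 − 17.4) + 539.3 = 346.2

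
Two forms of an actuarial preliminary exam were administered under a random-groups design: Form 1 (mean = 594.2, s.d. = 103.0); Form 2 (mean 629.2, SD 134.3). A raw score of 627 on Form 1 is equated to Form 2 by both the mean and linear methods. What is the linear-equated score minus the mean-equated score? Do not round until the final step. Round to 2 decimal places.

9.97

Mean-equated: 627 + (629.2 − 594.2) = 662.00
Linear-equated: (134.3/103.0)(627 − 594.2) + 629.2 = 671.967
Difference = 671.967 − 662.00 = 9.97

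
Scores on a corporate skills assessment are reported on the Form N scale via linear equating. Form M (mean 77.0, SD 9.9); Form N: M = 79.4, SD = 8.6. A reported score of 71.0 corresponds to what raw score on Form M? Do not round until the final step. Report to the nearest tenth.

67.3

Invert y = (SD_Y/SD_X)(x − M_X) + M_Y:
x = (SD_X/SD_Y)(y − M_Y) + M_X = (9.9/8.6)(71.0 − 79.4) + 77.0
x = 1.151163 × -8.400 + 77.0 = 67.3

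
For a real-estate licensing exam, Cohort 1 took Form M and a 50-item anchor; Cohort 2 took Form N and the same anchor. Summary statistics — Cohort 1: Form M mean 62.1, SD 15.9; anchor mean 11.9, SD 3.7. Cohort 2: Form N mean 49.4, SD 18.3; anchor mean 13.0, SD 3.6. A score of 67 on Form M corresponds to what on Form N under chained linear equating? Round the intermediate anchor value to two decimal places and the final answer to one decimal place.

49.6

Form M → anchor (Cohort 1): v = (3.7/15.9)(67 − 62.1) + 11.9 = 13.04
anchor → Form N (Cohort 2): y = (18.3/3.6)(13.04 − 13.0) + 49.4 = 49.6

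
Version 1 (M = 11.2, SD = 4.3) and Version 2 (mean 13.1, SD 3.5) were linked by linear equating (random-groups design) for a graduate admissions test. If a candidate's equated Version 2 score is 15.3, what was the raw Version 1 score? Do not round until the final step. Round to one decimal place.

Invert y = (SD_Y/SD_X)(x − M_X) + M_Y:
x = (SD_X/SD_Y)(y − M_Y) + M_X = (4.3/3.5)(15.3 − 13.1) + 11.2
x = 1.228571 × 2.200 + 11.2 = 13.9

13.9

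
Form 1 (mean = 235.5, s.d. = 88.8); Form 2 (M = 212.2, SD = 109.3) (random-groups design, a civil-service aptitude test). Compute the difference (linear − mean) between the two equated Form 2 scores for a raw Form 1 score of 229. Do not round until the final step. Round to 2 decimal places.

-1.50

Mean-equated: 229 + (212.2 − 235.5) = 205.70
Linear-equated: (109.3/88.8)(229 − 235.5) + 212.2 = 204.199
Difference = 204.199 − 205.70 = -1.50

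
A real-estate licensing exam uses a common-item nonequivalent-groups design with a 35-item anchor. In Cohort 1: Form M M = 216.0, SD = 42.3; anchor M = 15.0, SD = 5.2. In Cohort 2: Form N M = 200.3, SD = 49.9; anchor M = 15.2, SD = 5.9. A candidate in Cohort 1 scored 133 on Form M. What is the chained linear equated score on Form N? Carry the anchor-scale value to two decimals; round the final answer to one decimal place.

Form M → anchor (Cohort 1): v = (5.2/42.3)(133 − 216.0) + 15.0 = 4.80
anchor → Form N (Cohort 2): y = (49.9/5.9)(4.80 − 15.2) + 200.3 = 112.3

112.3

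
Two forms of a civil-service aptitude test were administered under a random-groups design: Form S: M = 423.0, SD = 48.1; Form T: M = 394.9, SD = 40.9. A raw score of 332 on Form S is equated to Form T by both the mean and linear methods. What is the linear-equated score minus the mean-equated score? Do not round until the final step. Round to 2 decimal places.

Mean-equated: 332 + (394.9 − 423.0) = 303.90
Linear-equated: (40.9/48.1)(332 − 423.0) + 394.9 = 317.522
Difference = 317.522 − 303.90 = 13.62

13.62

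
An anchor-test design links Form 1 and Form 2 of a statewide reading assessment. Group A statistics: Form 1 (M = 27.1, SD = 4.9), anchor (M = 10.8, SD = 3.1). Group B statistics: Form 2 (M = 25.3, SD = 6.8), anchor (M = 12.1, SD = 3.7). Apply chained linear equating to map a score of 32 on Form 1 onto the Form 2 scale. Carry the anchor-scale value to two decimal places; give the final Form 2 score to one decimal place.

Form 1 → anchor (Group A): v = (3.1/4.9)(32 − 27.1) + 10.8 = 13.90
anchor → Form 2 (Group B): y = (6.8/3.7)(13.90 − 12.1) + 25.3 = 28.6

28.6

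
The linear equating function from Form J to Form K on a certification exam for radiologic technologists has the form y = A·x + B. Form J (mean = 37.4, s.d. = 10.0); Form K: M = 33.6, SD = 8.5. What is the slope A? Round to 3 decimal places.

A = SD_Y / SD_X = 8.5 / 10.0 = 0.850

0.850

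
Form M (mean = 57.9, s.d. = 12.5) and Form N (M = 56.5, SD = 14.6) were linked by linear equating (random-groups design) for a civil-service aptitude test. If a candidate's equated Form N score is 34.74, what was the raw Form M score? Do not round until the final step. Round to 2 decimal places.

39.27

Invert y = (SD_Y/SD_X)(x − M_X) + M_Y:
x = (SD_X/SD_Y)(y − M_Y) + M_X = (12.5/14.6)(34.74 − 56.5) + 57.9
x = 0.856164 × -21.760 + 57.9 = 39.27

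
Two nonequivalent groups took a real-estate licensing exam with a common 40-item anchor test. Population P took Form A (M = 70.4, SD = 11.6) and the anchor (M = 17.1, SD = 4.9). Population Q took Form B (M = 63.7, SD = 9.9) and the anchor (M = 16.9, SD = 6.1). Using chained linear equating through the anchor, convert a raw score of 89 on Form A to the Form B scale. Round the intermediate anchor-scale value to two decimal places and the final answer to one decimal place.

76.8

Form A → anchor (Population P): v = (4.9/11.6)(89 − 70.4) + 17.1 = 24.96
anchor → Form B (Population Q): y = (9.9/6.1)(24.96 − 16.9) + 63.7 = 76.8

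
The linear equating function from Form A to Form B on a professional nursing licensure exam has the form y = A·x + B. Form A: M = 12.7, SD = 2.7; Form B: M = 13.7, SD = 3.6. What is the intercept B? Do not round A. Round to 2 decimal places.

-3.23

A = SD_Y / SD_X = 3.6 / 2.7 = 1.333333
B = M_Y − A·M_X = 13.7 − 1.333333 × 12.7 = -3.23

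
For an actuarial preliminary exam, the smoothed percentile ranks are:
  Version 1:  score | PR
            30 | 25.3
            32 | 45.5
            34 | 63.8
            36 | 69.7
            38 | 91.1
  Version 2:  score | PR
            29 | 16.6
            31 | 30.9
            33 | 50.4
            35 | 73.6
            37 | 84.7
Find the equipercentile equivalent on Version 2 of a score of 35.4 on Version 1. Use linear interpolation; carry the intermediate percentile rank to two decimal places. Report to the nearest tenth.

PR of 35.4 on Version 1: 63.8 + (35.4 − 34)/(36 − 34) × (69.7 − 63.8) = 67.93
On Version 2, PR 67.93 falls between score 33 (PR 50.4) and 35 (PR 73.6).
Interpolate: 33 + (67.93 − 50.4)/(73.6 − 50.4) × (35 − 33) = 34.5

34.5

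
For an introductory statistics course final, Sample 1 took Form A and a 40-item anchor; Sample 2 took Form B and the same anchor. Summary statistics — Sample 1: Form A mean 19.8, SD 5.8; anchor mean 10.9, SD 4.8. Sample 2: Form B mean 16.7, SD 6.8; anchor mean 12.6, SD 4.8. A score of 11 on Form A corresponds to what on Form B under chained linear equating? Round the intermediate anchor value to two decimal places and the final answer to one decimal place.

Form A → anchor (Sample 1): v = (4.8/5.8)(11 − 19.8) + 10.9 = 3.62
anchor → Form B (Sample 2): y = (6.8/4.8)(3.62 − 12.6) + 16.7 = 4.0

4.0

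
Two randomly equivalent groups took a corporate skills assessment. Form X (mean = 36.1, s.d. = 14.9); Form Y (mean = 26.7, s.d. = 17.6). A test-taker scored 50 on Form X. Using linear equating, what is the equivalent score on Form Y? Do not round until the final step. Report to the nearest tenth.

Linear equating: y = (SD_Y/SD_X)(x − M_X) + M_Y
y = (17.6/14.9)(50 − 36.1) + 26.7
y = 1.181208 × 13.9 + 26.7 = 16.4188 + 26.7 = 43.1

43.1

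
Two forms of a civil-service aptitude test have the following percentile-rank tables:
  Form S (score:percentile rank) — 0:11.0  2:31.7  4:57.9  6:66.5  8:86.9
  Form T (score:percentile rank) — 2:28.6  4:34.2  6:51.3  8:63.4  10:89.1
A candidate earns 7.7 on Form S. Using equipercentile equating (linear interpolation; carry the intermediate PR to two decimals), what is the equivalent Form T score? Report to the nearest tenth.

PR of 7.7 on Form S: 66.5 + (7.7 − 6)/(8 − 6) × (86.9 − 66.5) = 83.84
On Form T, PR 83.84 falls between score 8 (PR 63.4) and 10 (PR 89.1).
Interpolate: 8 + (83.84 − 63.4)/(89.1 − 63.4) × (10 − 8) = 9.6

9.6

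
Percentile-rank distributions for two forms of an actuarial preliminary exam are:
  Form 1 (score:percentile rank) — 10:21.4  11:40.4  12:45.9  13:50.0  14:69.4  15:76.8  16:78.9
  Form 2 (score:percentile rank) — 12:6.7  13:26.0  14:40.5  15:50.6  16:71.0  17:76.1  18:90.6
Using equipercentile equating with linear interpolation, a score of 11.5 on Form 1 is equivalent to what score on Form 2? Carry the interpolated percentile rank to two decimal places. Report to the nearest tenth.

PR of 11.5 on Form 1: 40.4 + (11.5 − 11)/(12 − 11) × (45.9 − 40.4) = 43.15
On Form 2, PR 43.15 falls between score 14 (PR 40.5) and 15 (PR 50.6).
Interpolate: 14 + (43.15 − 40.5)/(50.6 − 40.5) × (15 − 14) = 14.3

14.3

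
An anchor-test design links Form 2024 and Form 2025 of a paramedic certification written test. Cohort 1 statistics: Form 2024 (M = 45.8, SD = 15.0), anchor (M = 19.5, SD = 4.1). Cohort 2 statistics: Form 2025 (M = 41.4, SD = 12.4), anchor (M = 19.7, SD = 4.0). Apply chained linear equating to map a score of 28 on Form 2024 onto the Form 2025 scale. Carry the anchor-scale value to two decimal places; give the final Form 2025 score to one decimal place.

25.7

Form 2024 → anchor (Cohort 1): v = (4.1/15.0)(28 − 45.8) + 19.5 = 14.63
anchor → Form 2025 (Cohort 2): y = (12.4/4.0)(14.63 − 19.7) + 41.4 = 25.7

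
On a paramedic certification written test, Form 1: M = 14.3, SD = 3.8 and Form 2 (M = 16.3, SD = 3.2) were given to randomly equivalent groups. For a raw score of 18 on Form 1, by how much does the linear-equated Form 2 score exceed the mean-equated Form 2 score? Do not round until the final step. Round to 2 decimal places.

-0.58

Mean-equated: 18 + (16.3 − 14.3) = 20.00
Linear-equated: (3.2/3.8)(18 − 14.3) + 16.3 = 19.416
Difference = 19.416 − 20.00 = -0.58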